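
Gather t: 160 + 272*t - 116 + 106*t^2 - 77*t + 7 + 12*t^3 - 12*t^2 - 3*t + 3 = 12*t^3 + 94*t^2 + 192*t + 54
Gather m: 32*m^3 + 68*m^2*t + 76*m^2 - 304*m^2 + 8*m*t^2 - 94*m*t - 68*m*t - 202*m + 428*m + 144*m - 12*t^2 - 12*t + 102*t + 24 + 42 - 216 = 32*m^3 + m^2*(68*t - 228) + m*(8*t^2 - 162*t + 370) - 12*t^2 + 90*t - 150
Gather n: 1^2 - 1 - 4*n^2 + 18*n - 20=-4*n^2 + 18*n - 20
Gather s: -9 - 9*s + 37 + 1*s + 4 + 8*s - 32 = 0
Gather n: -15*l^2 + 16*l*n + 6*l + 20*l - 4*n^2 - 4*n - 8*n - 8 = -15*l^2 + 26*l - 4*n^2 + n*(16*l - 12) - 8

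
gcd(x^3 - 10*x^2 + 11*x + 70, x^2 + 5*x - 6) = 1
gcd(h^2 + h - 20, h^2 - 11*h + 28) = h - 4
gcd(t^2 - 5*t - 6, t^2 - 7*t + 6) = t - 6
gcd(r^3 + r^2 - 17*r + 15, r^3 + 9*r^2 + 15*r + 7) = 1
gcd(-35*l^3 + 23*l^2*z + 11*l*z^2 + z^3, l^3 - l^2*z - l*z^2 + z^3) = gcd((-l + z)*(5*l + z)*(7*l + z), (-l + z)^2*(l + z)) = -l + z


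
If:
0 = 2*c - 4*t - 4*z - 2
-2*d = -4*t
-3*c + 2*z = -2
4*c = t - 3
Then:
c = -1/2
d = 2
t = 1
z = -7/4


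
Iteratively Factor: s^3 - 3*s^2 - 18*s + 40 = (s - 5)*(s^2 + 2*s - 8) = (s - 5)*(s + 4)*(s - 2)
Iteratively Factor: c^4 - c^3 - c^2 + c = (c - 1)*(c^3 - c) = c*(c - 1)*(c^2 - 1) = c*(c - 1)*(c + 1)*(c - 1)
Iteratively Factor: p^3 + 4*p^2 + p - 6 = (p - 1)*(p^2 + 5*p + 6) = (p - 1)*(p + 3)*(p + 2)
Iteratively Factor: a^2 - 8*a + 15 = (a - 5)*(a - 3)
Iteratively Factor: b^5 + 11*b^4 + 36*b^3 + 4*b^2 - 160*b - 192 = (b + 4)*(b^4 + 7*b^3 + 8*b^2 - 28*b - 48) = (b + 2)*(b + 4)*(b^3 + 5*b^2 - 2*b - 24) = (b + 2)*(b + 4)^2*(b^2 + b - 6) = (b + 2)*(b + 3)*(b + 4)^2*(b - 2)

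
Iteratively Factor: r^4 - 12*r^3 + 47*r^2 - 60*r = (r)*(r^3 - 12*r^2 + 47*r - 60) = r*(r - 3)*(r^2 - 9*r + 20) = r*(r - 5)*(r - 3)*(r - 4)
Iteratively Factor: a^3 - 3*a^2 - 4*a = (a)*(a^2 - 3*a - 4) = a*(a + 1)*(a - 4)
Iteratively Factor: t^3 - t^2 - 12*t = (t + 3)*(t^2 - 4*t) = t*(t + 3)*(t - 4)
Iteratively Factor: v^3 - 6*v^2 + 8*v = (v - 2)*(v^2 - 4*v) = (v - 4)*(v - 2)*(v)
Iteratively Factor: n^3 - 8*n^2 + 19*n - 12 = (n - 3)*(n^2 - 5*n + 4) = (n - 3)*(n - 1)*(n - 4)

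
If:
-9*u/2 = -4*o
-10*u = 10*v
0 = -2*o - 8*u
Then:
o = 0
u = 0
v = 0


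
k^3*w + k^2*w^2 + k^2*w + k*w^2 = k*(k + w)*(k*w + w)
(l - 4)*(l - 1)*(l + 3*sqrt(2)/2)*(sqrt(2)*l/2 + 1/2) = sqrt(2)*l^4/2 - 5*sqrt(2)*l^3/2 + 2*l^3 - 10*l^2 + 11*sqrt(2)*l^2/4 - 15*sqrt(2)*l/4 + 8*l + 3*sqrt(2)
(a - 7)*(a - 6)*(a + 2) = a^3 - 11*a^2 + 16*a + 84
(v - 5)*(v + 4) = v^2 - v - 20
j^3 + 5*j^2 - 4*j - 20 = (j - 2)*(j + 2)*(j + 5)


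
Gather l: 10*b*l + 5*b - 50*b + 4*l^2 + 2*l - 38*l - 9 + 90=-45*b + 4*l^2 + l*(10*b - 36) + 81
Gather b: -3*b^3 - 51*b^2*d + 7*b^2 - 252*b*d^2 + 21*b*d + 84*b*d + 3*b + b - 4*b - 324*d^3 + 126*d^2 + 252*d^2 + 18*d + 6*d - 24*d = -3*b^3 + b^2*(7 - 51*d) + b*(-252*d^2 + 105*d) - 324*d^3 + 378*d^2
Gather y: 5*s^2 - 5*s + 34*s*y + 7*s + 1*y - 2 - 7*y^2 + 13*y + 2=5*s^2 + 2*s - 7*y^2 + y*(34*s + 14)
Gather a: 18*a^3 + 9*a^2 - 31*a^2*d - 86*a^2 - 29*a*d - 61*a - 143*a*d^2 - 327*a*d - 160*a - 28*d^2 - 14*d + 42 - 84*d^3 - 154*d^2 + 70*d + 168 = 18*a^3 + a^2*(-31*d - 77) + a*(-143*d^2 - 356*d - 221) - 84*d^3 - 182*d^2 + 56*d + 210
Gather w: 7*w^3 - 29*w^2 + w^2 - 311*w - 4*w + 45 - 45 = 7*w^3 - 28*w^2 - 315*w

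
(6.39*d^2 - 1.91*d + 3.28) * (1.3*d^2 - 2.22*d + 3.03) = 8.307*d^4 - 16.6688*d^3 + 27.8659*d^2 - 13.0689*d + 9.9384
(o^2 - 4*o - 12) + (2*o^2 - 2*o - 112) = 3*o^2 - 6*o - 124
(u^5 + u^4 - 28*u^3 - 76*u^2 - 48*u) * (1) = u^5 + u^4 - 28*u^3 - 76*u^2 - 48*u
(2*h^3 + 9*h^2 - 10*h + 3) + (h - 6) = 2*h^3 + 9*h^2 - 9*h - 3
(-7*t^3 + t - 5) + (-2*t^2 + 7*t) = -7*t^3 - 2*t^2 + 8*t - 5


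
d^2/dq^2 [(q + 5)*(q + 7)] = 2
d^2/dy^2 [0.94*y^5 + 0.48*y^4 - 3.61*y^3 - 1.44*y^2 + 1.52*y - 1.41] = 18.8*y^3 + 5.76*y^2 - 21.66*y - 2.88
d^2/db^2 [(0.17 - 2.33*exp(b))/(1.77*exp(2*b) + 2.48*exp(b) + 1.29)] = (-7.299657*exp(4*b) + 12.35814*exp(3*b) + 34.15923*exp(2*b) + 6.94706*exp(b) - 4.421217)*exp(b)/(5.545233*exp(6*b) + 23.308776*exp(5*b) + 44.782947*exp(4*b) + 49.228496*exp(3*b) + 32.638419*exp(2*b) + 12.380904*exp(b) + 2.146689)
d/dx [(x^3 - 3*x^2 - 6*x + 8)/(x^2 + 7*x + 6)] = (x^4 + 14*x^3 + 3*x^2 - 52*x - 92)/(x^4 + 14*x^3 + 61*x^2 + 84*x + 36)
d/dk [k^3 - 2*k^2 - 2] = k*(3*k - 4)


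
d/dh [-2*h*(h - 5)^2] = 2*(5 - 3*h)*(h - 5)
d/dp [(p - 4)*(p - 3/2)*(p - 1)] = 3*p^2 - 13*p + 23/2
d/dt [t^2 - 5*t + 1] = 2*t - 5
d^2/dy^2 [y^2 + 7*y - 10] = 2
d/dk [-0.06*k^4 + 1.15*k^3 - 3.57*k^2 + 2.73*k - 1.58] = -0.24*k^3 + 3.45*k^2 - 7.14*k + 2.73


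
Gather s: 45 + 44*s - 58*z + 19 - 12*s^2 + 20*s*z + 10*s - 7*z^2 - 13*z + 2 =-12*s^2 + s*(20*z + 54) - 7*z^2 - 71*z + 66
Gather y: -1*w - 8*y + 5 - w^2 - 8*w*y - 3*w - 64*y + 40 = -w^2 - 4*w + y*(-8*w - 72) + 45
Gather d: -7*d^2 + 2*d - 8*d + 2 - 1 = -7*d^2 - 6*d + 1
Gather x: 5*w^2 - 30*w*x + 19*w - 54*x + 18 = 5*w^2 + 19*w + x*(-30*w - 54) + 18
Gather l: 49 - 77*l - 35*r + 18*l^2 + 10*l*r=18*l^2 + l*(10*r - 77) - 35*r + 49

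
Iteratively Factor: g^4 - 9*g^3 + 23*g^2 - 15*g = (g - 5)*(g^3 - 4*g^2 + 3*g) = g*(g - 5)*(g^2 - 4*g + 3) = g*(g - 5)*(g - 1)*(g - 3)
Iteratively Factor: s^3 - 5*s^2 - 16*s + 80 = (s - 4)*(s^2 - s - 20) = (s - 5)*(s - 4)*(s + 4)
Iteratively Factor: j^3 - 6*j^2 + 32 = (j + 2)*(j^2 - 8*j + 16) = (j - 4)*(j + 2)*(j - 4)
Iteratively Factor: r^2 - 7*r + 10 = (r - 2)*(r - 5)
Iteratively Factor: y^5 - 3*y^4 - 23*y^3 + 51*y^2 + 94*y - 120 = (y - 1)*(y^4 - 2*y^3 - 25*y^2 + 26*y + 120) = (y - 1)*(y + 2)*(y^3 - 4*y^2 - 17*y + 60) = (y - 1)*(y + 2)*(y + 4)*(y^2 - 8*y + 15) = (y - 3)*(y - 1)*(y + 2)*(y + 4)*(y - 5)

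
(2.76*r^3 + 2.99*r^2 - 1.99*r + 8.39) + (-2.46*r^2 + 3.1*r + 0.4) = 2.76*r^3 + 0.53*r^2 + 1.11*r + 8.79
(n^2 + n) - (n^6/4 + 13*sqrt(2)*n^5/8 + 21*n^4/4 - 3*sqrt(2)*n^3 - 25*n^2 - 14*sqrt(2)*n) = -n^6/4 - 13*sqrt(2)*n^5/8 - 21*n^4/4 + 3*sqrt(2)*n^3 + 26*n^2 + n + 14*sqrt(2)*n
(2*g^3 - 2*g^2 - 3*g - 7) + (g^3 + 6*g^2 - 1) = 3*g^3 + 4*g^2 - 3*g - 8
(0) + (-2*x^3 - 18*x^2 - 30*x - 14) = -2*x^3 - 18*x^2 - 30*x - 14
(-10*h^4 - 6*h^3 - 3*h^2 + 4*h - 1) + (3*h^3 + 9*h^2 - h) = -10*h^4 - 3*h^3 + 6*h^2 + 3*h - 1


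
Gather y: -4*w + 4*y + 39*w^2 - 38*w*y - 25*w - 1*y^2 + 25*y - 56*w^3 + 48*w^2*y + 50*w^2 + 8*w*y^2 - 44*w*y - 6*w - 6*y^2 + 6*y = -56*w^3 + 89*w^2 - 35*w + y^2*(8*w - 7) + y*(48*w^2 - 82*w + 35)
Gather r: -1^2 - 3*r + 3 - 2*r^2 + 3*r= 2 - 2*r^2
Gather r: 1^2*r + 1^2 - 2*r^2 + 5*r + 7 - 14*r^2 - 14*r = -16*r^2 - 8*r + 8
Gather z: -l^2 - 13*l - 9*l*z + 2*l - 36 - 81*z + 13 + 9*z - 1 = -l^2 - 11*l + z*(-9*l - 72) - 24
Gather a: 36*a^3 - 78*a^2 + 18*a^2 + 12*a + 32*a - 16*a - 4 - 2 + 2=36*a^3 - 60*a^2 + 28*a - 4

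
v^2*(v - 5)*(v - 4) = v^4 - 9*v^3 + 20*v^2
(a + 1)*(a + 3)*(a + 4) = a^3 + 8*a^2 + 19*a + 12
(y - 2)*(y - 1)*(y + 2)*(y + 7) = y^4 + 6*y^3 - 11*y^2 - 24*y + 28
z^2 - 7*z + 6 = (z - 6)*(z - 1)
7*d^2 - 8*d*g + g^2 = (-7*d + g)*(-d + g)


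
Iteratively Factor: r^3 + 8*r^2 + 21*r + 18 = (r + 3)*(r^2 + 5*r + 6) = (r + 3)^2*(r + 2)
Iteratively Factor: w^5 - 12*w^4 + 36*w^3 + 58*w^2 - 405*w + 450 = (w + 3)*(w^4 - 15*w^3 + 81*w^2 - 185*w + 150) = (w - 2)*(w + 3)*(w^3 - 13*w^2 + 55*w - 75) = (w - 5)*(w - 2)*(w + 3)*(w^2 - 8*w + 15) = (w - 5)*(w - 3)*(w - 2)*(w + 3)*(w - 5)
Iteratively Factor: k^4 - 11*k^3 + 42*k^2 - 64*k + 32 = (k - 4)*(k^3 - 7*k^2 + 14*k - 8) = (k - 4)^2*(k^2 - 3*k + 2) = (k - 4)^2*(k - 2)*(k - 1)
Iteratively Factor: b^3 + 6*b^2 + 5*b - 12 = (b - 1)*(b^2 + 7*b + 12) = (b - 1)*(b + 4)*(b + 3)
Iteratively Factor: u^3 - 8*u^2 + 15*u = (u)*(u^2 - 8*u + 15) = u*(u - 3)*(u - 5)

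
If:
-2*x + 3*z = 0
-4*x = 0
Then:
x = 0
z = 0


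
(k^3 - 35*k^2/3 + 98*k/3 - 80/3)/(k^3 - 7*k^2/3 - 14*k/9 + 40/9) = 3*(k - 8)/(3*k + 4)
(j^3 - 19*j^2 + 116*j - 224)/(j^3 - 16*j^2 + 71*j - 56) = (j - 4)/(j - 1)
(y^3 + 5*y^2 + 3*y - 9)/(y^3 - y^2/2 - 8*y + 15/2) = 2*(y + 3)/(2*y - 5)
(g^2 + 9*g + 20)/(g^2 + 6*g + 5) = (g + 4)/(g + 1)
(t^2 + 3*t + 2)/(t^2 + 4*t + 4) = (t + 1)/(t + 2)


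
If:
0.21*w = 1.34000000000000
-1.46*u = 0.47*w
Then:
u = -2.05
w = 6.38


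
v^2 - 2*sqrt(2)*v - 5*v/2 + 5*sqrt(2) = (v - 5/2)*(v - 2*sqrt(2))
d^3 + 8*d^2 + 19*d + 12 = (d + 1)*(d + 3)*(d + 4)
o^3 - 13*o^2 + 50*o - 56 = (o - 7)*(o - 4)*(o - 2)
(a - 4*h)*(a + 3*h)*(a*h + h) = a^3*h - a^2*h^2 + a^2*h - 12*a*h^3 - a*h^2 - 12*h^3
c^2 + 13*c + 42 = (c + 6)*(c + 7)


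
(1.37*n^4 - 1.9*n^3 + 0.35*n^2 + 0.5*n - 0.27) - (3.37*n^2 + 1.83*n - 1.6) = 1.37*n^4 - 1.9*n^3 - 3.02*n^2 - 1.33*n + 1.33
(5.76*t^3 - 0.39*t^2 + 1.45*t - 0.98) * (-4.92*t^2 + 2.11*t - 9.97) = -28.3392*t^5 + 14.0724*t^4 - 65.3841*t^3 + 11.7694*t^2 - 16.5243*t + 9.7706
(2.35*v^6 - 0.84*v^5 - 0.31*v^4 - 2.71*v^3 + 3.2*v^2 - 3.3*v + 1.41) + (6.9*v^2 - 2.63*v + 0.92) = 2.35*v^6 - 0.84*v^5 - 0.31*v^4 - 2.71*v^3 + 10.1*v^2 - 5.93*v + 2.33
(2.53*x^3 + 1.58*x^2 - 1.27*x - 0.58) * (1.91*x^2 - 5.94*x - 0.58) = 4.8323*x^5 - 12.0104*x^4 - 13.2783*x^3 + 5.5196*x^2 + 4.1818*x + 0.3364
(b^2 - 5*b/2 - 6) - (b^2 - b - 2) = -3*b/2 - 4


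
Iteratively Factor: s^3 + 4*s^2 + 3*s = (s + 3)*(s^2 + s) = (s + 1)*(s + 3)*(s)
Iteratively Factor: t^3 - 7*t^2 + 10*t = (t - 2)*(t^2 - 5*t) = (t - 5)*(t - 2)*(t)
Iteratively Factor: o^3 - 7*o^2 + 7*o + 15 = (o + 1)*(o^2 - 8*o + 15) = (o - 5)*(o + 1)*(o - 3)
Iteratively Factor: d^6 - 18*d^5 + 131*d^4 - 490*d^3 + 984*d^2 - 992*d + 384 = (d - 1)*(d^5 - 17*d^4 + 114*d^3 - 376*d^2 + 608*d - 384) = (d - 4)*(d - 1)*(d^4 - 13*d^3 + 62*d^2 - 128*d + 96) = (d - 4)^2*(d - 1)*(d^3 - 9*d^2 + 26*d - 24) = (d - 4)^2*(d - 2)*(d - 1)*(d^2 - 7*d + 12) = (d - 4)^3*(d - 2)*(d - 1)*(d - 3)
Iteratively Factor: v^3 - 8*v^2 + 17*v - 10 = (v - 2)*(v^2 - 6*v + 5) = (v - 2)*(v - 1)*(v - 5)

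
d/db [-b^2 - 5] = -2*b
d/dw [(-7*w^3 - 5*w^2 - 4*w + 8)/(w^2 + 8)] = (-7*w^4 - 164*w^2 - 96*w - 32)/(w^4 + 16*w^2 + 64)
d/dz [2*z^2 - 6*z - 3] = 4*z - 6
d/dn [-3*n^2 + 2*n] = 2 - 6*n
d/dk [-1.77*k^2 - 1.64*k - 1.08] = -3.54*k - 1.64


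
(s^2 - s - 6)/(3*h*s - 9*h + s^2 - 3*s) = (s + 2)/(3*h + s)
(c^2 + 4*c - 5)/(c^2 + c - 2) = (c + 5)/(c + 2)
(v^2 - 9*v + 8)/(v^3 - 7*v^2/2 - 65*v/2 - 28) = 2*(v - 1)/(2*v^2 + 9*v + 7)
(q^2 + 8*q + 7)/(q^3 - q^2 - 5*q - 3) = (q + 7)/(q^2 - 2*q - 3)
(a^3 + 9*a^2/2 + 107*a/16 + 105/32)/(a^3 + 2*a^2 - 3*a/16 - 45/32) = (4*a + 7)/(4*a - 3)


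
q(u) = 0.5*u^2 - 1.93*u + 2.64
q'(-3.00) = -4.93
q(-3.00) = 12.93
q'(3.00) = 1.07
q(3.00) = 1.35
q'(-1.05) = -2.98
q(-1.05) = 5.22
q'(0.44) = -1.49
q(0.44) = 1.89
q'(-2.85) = -4.78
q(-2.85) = 12.20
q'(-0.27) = -2.20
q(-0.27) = 3.20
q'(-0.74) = -2.67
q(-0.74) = 4.34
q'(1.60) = -0.33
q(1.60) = 0.83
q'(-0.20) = -2.13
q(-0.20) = 3.05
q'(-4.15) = -6.08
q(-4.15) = 19.26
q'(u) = 1.0*u - 1.93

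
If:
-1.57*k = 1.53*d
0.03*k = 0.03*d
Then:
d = 0.00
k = 0.00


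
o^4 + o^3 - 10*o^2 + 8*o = o*(o - 2)*(o - 1)*(o + 4)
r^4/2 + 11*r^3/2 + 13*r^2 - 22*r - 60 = (r/2 + 1)*(r - 2)*(r + 5)*(r + 6)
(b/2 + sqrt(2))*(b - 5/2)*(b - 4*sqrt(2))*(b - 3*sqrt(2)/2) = b^4/2 - 7*sqrt(2)*b^3/4 - 5*b^3/4 - 5*b^2 + 35*sqrt(2)*b^2/8 + 25*b/2 + 12*sqrt(2)*b - 30*sqrt(2)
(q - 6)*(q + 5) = q^2 - q - 30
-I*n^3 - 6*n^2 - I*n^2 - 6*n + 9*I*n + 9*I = (n - 3*I)^2*(-I*n - I)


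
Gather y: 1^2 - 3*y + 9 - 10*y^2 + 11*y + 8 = -10*y^2 + 8*y + 18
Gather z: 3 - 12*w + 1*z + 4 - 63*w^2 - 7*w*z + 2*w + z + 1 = -63*w^2 - 10*w + z*(2 - 7*w) + 8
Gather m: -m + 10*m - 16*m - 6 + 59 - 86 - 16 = -7*m - 49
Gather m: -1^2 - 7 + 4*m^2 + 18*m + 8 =4*m^2 + 18*m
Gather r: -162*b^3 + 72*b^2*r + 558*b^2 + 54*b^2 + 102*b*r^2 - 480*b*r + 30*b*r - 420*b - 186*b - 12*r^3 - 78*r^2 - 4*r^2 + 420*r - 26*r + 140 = -162*b^3 + 612*b^2 - 606*b - 12*r^3 + r^2*(102*b - 82) + r*(72*b^2 - 450*b + 394) + 140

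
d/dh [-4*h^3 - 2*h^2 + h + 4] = -12*h^2 - 4*h + 1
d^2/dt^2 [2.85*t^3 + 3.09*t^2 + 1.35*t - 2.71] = 17.1*t + 6.18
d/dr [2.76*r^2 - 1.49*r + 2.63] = 5.52*r - 1.49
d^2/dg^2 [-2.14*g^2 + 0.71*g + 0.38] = -4.28000000000000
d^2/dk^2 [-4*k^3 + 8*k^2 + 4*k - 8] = 16 - 24*k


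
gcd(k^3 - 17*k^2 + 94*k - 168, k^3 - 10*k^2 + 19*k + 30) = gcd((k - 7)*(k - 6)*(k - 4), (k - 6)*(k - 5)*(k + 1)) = k - 6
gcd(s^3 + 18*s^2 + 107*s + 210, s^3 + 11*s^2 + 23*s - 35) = s^2 + 12*s + 35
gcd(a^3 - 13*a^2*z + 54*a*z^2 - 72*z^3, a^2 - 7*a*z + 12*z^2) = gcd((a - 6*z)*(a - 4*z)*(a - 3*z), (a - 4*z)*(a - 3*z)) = a^2 - 7*a*z + 12*z^2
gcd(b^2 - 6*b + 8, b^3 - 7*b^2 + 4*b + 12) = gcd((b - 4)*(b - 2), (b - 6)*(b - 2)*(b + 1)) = b - 2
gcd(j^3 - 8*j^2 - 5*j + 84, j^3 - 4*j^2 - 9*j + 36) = j^2 - j - 12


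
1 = 1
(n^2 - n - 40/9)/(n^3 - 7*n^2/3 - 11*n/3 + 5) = (n - 8/3)/(n^2 - 4*n + 3)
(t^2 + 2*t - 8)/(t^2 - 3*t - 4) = (-t^2 - 2*t + 8)/(-t^2 + 3*t + 4)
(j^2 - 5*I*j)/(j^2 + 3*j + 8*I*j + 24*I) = j*(j - 5*I)/(j^2 + j*(3 + 8*I) + 24*I)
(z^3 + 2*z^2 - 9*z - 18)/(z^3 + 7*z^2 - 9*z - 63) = (z + 2)/(z + 7)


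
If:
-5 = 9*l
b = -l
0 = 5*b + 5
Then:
No Solution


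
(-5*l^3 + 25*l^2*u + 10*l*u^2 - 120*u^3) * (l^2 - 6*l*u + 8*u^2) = -5*l^5 + 55*l^4*u - 180*l^3*u^2 + 20*l^2*u^3 + 800*l*u^4 - 960*u^5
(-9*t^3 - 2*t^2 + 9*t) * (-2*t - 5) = 18*t^4 + 49*t^3 - 8*t^2 - 45*t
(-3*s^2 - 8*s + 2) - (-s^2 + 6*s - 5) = -2*s^2 - 14*s + 7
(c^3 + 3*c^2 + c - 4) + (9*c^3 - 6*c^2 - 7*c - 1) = 10*c^3 - 3*c^2 - 6*c - 5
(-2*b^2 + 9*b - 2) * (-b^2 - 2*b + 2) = 2*b^4 - 5*b^3 - 20*b^2 + 22*b - 4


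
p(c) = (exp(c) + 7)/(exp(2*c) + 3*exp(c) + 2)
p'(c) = (exp(c) + 7)*(-2*exp(2*c) - 3*exp(c))/(exp(2*c) + 3*exp(c) + 2)^2 + exp(c)/(exp(2*c) + 3*exp(c) + 2) = (-(exp(c) + 7)*(2*exp(c) + 3) + exp(2*c) + 3*exp(c) + 2)*exp(c)/(exp(2*c) + 3*exp(c) + 2)^2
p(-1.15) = 2.40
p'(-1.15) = -0.80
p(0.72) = 0.73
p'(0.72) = -0.70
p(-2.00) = 2.94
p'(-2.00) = -0.48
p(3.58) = 0.03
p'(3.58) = -0.03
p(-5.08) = 3.47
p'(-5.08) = -0.03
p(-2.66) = 3.19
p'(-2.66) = -0.28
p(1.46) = 0.34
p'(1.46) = -0.38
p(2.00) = 0.18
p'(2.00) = -0.21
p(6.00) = 0.00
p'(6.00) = 0.00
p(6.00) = 0.00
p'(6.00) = 0.00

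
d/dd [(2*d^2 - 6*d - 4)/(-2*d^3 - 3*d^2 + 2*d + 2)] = 2*(2*d^4 - 12*d^3 - 19*d^2 - 8*d - 2)/(4*d^6 + 12*d^5 + d^4 - 20*d^3 - 8*d^2 + 8*d + 4)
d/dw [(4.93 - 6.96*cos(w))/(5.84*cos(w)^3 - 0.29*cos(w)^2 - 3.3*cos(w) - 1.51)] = (-81.2928*cos(w)^3 + 88.392*cos(w)^2 - 2.8594*cos(w) - 26.7786)*sin(w)/(34.1056*cos(w)^6 - 3.3872*cos(w)^5 - 38.4599*cos(w)^4 - 15.7228*cos(w)^3 + 11.7658*cos(w)^2 + 9.966*cos(w) + 2.2801)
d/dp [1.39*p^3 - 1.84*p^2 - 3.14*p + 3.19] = 4.17*p^2 - 3.68*p - 3.14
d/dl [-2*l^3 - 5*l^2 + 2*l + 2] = -6*l^2 - 10*l + 2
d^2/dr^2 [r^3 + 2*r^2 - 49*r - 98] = 6*r + 4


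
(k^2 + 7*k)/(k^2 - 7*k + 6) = k*(k + 7)/(k^2 - 7*k + 6)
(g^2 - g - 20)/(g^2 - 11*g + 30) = (g + 4)/(g - 6)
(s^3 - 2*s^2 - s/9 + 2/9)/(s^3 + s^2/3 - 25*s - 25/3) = (3*s^2 - 7*s + 2)/(3*(s^2 - 25))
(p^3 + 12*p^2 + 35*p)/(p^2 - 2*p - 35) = p*(p + 7)/(p - 7)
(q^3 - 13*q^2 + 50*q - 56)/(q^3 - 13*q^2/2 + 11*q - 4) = 2*(q - 7)/(2*q - 1)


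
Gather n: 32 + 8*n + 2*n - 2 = 10*n + 30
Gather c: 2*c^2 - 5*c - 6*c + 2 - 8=2*c^2 - 11*c - 6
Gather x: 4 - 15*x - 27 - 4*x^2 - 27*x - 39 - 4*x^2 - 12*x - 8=-8*x^2 - 54*x - 70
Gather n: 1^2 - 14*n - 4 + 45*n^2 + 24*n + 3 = 45*n^2 + 10*n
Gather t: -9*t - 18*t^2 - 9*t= -18*t^2 - 18*t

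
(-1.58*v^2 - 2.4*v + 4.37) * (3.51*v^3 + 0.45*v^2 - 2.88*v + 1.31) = -5.5458*v^5 - 9.135*v^4 + 18.8091*v^3 + 6.8087*v^2 - 15.7296*v + 5.7247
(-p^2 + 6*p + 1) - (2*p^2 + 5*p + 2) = -3*p^2 + p - 1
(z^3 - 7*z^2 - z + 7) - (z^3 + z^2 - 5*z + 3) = -8*z^2 + 4*z + 4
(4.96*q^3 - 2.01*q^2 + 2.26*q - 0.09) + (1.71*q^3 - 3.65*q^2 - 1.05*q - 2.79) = 6.67*q^3 - 5.66*q^2 + 1.21*q - 2.88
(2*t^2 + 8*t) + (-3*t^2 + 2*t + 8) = -t^2 + 10*t + 8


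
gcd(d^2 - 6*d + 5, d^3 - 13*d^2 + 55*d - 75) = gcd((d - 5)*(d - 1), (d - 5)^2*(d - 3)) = d - 5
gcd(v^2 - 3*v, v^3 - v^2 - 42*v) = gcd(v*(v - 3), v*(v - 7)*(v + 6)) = v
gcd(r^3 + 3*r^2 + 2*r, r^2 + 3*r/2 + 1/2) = r + 1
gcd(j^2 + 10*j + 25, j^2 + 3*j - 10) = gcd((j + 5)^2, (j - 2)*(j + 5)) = j + 5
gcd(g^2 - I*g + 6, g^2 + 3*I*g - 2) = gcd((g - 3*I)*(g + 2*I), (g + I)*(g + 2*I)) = g + 2*I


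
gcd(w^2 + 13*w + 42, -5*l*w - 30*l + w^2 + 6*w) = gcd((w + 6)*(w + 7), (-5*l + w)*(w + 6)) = w + 6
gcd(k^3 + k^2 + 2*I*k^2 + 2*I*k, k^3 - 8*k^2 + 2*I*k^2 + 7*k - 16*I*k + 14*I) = k + 2*I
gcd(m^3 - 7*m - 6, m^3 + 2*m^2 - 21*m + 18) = m - 3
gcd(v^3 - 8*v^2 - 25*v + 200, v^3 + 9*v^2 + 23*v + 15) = v + 5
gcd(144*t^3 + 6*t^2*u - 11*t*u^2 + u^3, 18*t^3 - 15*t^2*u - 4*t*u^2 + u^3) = 18*t^2 + 3*t*u - u^2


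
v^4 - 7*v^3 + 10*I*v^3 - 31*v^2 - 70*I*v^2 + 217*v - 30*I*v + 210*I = (v - 7)*(v + 2*I)*(v + 3*I)*(v + 5*I)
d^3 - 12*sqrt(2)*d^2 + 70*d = d*(d - 7*sqrt(2))*(d - 5*sqrt(2))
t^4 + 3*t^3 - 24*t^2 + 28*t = t*(t - 2)^2*(t + 7)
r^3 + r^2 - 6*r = r*(r - 2)*(r + 3)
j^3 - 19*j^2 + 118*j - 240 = (j - 8)*(j - 6)*(j - 5)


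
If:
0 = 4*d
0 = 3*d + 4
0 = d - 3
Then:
No Solution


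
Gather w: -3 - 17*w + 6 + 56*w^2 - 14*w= 56*w^2 - 31*w + 3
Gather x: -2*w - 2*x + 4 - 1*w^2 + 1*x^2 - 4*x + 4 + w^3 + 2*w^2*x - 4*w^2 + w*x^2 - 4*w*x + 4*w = w^3 - 5*w^2 + 2*w + x^2*(w + 1) + x*(2*w^2 - 4*w - 6) + 8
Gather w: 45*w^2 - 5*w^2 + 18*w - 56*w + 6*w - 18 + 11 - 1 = 40*w^2 - 32*w - 8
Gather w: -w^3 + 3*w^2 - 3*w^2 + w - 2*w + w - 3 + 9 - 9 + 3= -w^3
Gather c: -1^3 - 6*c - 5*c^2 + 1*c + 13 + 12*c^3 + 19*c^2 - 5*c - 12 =12*c^3 + 14*c^2 - 10*c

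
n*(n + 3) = n^2 + 3*n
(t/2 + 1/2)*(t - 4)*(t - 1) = t^3/2 - 2*t^2 - t/2 + 2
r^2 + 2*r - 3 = (r - 1)*(r + 3)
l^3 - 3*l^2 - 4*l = l*(l - 4)*(l + 1)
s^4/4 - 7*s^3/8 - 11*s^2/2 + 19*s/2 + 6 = (s/4 + 1)*(s - 6)*(s - 2)*(s + 1/2)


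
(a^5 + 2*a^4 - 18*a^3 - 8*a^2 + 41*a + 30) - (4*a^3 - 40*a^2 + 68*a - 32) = a^5 + 2*a^4 - 22*a^3 + 32*a^2 - 27*a + 62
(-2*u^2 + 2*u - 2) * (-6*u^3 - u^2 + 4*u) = 12*u^5 - 10*u^4 + 2*u^3 + 10*u^2 - 8*u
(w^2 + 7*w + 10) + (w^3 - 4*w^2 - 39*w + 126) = w^3 - 3*w^2 - 32*w + 136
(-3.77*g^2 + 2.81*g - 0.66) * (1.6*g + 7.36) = -6.032*g^3 - 23.2512*g^2 + 19.6256*g - 4.8576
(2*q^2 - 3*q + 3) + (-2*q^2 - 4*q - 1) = 2 - 7*q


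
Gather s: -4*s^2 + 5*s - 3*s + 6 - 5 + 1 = -4*s^2 + 2*s + 2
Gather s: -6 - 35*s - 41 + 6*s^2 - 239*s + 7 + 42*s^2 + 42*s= 48*s^2 - 232*s - 40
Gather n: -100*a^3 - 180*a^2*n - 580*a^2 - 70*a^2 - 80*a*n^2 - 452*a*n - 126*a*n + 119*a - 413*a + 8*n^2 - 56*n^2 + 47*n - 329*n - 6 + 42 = -100*a^3 - 650*a^2 - 294*a + n^2*(-80*a - 48) + n*(-180*a^2 - 578*a - 282) + 36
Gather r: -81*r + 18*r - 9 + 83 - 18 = 56 - 63*r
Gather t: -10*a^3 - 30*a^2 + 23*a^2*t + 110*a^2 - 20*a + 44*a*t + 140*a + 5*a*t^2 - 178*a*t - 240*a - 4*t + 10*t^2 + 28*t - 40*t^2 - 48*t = -10*a^3 + 80*a^2 - 120*a + t^2*(5*a - 30) + t*(23*a^2 - 134*a - 24)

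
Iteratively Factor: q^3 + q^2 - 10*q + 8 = (q - 2)*(q^2 + 3*q - 4) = (q - 2)*(q + 4)*(q - 1)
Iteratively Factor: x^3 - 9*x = (x - 3)*(x^2 + 3*x) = x*(x - 3)*(x + 3)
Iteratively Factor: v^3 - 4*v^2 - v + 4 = (v - 4)*(v^2 - 1) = (v - 4)*(v + 1)*(v - 1)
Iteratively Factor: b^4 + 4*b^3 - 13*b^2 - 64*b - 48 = (b - 4)*(b^3 + 8*b^2 + 19*b + 12) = (b - 4)*(b + 4)*(b^2 + 4*b + 3) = (b - 4)*(b + 3)*(b + 4)*(b + 1)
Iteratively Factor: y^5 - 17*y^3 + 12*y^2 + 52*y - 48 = (y + 2)*(y^4 - 2*y^3 - 13*y^2 + 38*y - 24) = (y - 2)*(y + 2)*(y^3 - 13*y + 12) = (y - 2)*(y + 2)*(y + 4)*(y^2 - 4*y + 3) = (y - 2)*(y - 1)*(y + 2)*(y + 4)*(y - 3)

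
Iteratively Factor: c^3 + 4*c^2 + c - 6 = (c + 3)*(c^2 + c - 2) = (c - 1)*(c + 3)*(c + 2)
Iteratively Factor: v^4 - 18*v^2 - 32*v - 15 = (v + 1)*(v^3 - v^2 - 17*v - 15) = (v + 1)*(v + 3)*(v^2 - 4*v - 5) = (v - 5)*(v + 1)*(v + 3)*(v + 1)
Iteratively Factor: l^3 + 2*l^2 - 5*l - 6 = (l + 3)*(l^2 - l - 2) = (l + 1)*(l + 3)*(l - 2)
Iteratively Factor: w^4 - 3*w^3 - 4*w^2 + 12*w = (w)*(w^3 - 3*w^2 - 4*w + 12) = w*(w - 2)*(w^2 - w - 6) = w*(w - 2)*(w + 2)*(w - 3)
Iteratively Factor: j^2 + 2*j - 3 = (j - 1)*(j + 3)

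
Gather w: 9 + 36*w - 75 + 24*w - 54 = 60*w - 120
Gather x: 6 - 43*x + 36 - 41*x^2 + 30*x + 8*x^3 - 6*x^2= 8*x^3 - 47*x^2 - 13*x + 42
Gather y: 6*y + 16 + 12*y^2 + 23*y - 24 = 12*y^2 + 29*y - 8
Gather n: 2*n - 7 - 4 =2*n - 11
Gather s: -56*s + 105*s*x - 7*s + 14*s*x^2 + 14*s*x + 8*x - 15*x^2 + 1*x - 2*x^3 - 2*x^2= s*(14*x^2 + 119*x - 63) - 2*x^3 - 17*x^2 + 9*x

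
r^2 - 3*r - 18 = (r - 6)*(r + 3)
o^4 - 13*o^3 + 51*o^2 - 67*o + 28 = (o - 7)*(o - 4)*(o - 1)^2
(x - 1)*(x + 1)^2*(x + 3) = x^4 + 4*x^3 + 2*x^2 - 4*x - 3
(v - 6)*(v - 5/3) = v^2 - 23*v/3 + 10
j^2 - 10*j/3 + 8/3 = (j - 2)*(j - 4/3)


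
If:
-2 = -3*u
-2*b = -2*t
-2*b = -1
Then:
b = 1/2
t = 1/2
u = 2/3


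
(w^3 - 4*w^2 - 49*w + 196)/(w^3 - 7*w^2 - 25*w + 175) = (w^2 + 3*w - 28)/(w^2 - 25)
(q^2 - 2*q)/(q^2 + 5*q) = (q - 2)/(q + 5)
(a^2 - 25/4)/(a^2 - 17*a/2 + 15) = (a + 5/2)/(a - 6)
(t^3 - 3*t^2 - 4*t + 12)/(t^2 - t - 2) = (t^2 - t - 6)/(t + 1)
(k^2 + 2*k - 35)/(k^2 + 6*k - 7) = (k - 5)/(k - 1)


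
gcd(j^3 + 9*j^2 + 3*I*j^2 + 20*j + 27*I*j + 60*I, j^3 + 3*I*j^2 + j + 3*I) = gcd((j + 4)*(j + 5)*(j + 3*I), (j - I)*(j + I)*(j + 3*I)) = j + 3*I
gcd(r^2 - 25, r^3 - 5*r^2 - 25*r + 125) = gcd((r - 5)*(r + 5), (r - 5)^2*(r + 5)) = r^2 - 25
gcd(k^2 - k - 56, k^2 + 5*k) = 1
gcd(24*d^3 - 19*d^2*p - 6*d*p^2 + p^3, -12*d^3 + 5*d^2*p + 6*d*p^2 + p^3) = -3*d^2 + 2*d*p + p^2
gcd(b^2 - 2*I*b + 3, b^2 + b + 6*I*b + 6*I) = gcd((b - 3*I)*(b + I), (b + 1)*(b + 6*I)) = 1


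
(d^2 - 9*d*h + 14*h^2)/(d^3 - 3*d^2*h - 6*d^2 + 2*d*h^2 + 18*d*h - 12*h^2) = (d - 7*h)/(d^2 - d*h - 6*d + 6*h)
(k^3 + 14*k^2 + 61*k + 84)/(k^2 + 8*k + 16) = (k^2 + 10*k + 21)/(k + 4)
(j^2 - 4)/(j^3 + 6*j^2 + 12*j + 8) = (j - 2)/(j^2 + 4*j + 4)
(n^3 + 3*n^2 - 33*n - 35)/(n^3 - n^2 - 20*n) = (n^2 + 8*n + 7)/(n*(n + 4))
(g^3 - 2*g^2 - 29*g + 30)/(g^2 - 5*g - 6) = (g^2 + 4*g - 5)/(g + 1)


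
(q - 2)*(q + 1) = q^2 - q - 2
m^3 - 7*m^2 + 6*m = m*(m - 6)*(m - 1)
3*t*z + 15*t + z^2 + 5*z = (3*t + z)*(z + 5)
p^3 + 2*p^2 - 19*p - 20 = (p - 4)*(p + 1)*(p + 5)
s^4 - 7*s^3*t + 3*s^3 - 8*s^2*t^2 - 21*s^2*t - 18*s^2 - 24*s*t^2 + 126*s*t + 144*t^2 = (s - 3)*(s + 6)*(s - 8*t)*(s + t)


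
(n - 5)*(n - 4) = n^2 - 9*n + 20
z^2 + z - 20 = (z - 4)*(z + 5)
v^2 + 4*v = v*(v + 4)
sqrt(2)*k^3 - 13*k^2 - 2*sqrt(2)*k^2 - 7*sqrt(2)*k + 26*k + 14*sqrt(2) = (k - 2)*(k - 7*sqrt(2))*(sqrt(2)*k + 1)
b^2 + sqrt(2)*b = b*(b + sqrt(2))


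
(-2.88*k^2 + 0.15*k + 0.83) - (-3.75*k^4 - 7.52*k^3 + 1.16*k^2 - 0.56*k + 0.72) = 3.75*k^4 + 7.52*k^3 - 4.04*k^2 + 0.71*k + 0.11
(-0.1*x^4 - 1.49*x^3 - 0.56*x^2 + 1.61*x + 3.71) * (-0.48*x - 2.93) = 0.048*x^5 + 1.0082*x^4 + 4.6345*x^3 + 0.868*x^2 - 6.4981*x - 10.8703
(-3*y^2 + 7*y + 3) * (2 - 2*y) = 6*y^3 - 20*y^2 + 8*y + 6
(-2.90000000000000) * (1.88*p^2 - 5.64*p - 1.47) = -5.452*p^2 + 16.356*p + 4.263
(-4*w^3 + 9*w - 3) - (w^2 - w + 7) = -4*w^3 - w^2 + 10*w - 10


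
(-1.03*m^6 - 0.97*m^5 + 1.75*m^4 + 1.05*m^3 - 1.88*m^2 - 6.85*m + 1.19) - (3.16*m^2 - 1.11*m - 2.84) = -1.03*m^6 - 0.97*m^5 + 1.75*m^4 + 1.05*m^3 - 5.04*m^2 - 5.74*m + 4.03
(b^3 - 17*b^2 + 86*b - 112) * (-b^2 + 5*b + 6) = -b^5 + 22*b^4 - 165*b^3 + 440*b^2 - 44*b - 672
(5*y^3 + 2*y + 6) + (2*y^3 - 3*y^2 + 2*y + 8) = 7*y^3 - 3*y^2 + 4*y + 14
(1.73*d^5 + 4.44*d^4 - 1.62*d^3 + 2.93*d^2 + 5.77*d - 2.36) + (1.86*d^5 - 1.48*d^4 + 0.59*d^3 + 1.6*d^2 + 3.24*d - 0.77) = 3.59*d^5 + 2.96*d^4 - 1.03*d^3 + 4.53*d^2 + 9.01*d - 3.13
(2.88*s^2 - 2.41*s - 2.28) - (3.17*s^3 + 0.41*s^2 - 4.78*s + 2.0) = -3.17*s^3 + 2.47*s^2 + 2.37*s - 4.28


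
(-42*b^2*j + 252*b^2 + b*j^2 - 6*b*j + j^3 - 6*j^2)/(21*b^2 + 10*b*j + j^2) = (-6*b*j + 36*b + j^2 - 6*j)/(3*b + j)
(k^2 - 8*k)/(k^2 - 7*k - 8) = k/(k + 1)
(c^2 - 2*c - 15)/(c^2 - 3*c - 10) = (c + 3)/(c + 2)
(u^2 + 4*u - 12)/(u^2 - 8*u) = (u^2 + 4*u - 12)/(u*(u - 8))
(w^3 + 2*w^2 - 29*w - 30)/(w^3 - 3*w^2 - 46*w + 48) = (w^2 - 4*w - 5)/(w^2 - 9*w + 8)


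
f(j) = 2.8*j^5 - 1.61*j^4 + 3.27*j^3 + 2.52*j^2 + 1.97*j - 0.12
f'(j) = 14.0*j^4 - 6.44*j^3 + 9.81*j^2 + 5.04*j + 1.97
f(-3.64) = -2203.47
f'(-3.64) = 2881.92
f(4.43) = 4499.52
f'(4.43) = 5048.85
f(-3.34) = -1464.62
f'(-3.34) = 2076.79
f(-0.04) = -0.19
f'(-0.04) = 1.78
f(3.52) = 1446.60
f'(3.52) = 2009.69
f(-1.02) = -7.81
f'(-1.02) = 29.02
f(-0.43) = -0.86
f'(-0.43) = 2.61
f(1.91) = 85.37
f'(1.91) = 188.83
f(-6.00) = -24486.90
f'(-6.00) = 19859.93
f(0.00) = -0.12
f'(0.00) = 1.97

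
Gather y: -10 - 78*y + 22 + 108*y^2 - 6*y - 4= 108*y^2 - 84*y + 8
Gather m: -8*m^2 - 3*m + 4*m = -8*m^2 + m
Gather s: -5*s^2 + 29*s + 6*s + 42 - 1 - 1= -5*s^2 + 35*s + 40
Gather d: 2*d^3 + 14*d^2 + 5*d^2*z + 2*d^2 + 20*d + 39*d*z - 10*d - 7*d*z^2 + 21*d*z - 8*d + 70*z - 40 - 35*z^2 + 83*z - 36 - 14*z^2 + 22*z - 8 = 2*d^3 + d^2*(5*z + 16) + d*(-7*z^2 + 60*z + 2) - 49*z^2 + 175*z - 84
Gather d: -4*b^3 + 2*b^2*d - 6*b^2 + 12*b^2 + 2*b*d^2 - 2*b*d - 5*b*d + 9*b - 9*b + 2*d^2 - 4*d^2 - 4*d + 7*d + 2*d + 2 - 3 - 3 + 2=-4*b^3 + 6*b^2 + d^2*(2*b - 2) + d*(2*b^2 - 7*b + 5) - 2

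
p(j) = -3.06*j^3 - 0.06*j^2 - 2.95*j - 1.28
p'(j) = -9.18*j^2 - 0.12*j - 2.95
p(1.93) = -29.20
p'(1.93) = -37.38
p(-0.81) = 2.70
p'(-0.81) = -8.88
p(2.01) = -32.30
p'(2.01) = -40.28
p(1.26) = -11.21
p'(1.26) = -17.68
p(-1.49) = 13.10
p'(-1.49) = -23.15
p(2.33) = -47.19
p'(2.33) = -53.07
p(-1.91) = 25.46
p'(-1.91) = -36.21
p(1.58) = -18.16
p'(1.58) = -26.06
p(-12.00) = 5313.16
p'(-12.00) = -1323.43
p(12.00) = -5333.00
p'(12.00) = -1326.31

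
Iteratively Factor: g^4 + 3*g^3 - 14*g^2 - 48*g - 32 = (g + 2)*(g^3 + g^2 - 16*g - 16) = (g + 1)*(g + 2)*(g^2 - 16) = (g + 1)*(g + 2)*(g + 4)*(g - 4)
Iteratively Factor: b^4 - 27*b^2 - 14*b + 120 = (b + 3)*(b^3 - 3*b^2 - 18*b + 40) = (b - 5)*(b + 3)*(b^2 + 2*b - 8) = (b - 5)*(b + 3)*(b + 4)*(b - 2)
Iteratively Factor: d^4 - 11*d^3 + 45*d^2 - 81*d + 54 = (d - 3)*(d^3 - 8*d^2 + 21*d - 18) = (d - 3)*(d - 2)*(d^2 - 6*d + 9) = (d - 3)^2*(d - 2)*(d - 3)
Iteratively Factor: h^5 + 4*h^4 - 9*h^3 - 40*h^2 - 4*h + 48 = (h - 3)*(h^4 + 7*h^3 + 12*h^2 - 4*h - 16) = (h - 3)*(h - 1)*(h^3 + 8*h^2 + 20*h + 16) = (h - 3)*(h - 1)*(h + 4)*(h^2 + 4*h + 4) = (h - 3)*(h - 1)*(h + 2)*(h + 4)*(h + 2)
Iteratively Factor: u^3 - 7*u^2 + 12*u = (u - 4)*(u^2 - 3*u) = (u - 4)*(u - 3)*(u)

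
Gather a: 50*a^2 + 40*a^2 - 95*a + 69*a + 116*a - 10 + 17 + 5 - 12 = 90*a^2 + 90*a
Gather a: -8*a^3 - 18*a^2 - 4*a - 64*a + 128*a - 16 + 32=-8*a^3 - 18*a^2 + 60*a + 16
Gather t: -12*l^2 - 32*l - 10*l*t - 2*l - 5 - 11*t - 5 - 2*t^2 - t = -12*l^2 - 34*l - 2*t^2 + t*(-10*l - 12) - 10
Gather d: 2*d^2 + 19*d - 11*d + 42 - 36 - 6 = 2*d^2 + 8*d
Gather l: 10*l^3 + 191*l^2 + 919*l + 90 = 10*l^3 + 191*l^2 + 919*l + 90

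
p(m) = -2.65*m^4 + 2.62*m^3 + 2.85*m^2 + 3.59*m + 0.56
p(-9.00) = -19097.53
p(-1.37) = -15.08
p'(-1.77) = 76.91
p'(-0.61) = 5.44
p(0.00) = 0.56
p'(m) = -10.6*m^3 + 7.86*m^2 + 5.7*m + 3.59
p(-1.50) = -20.67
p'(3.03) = -201.85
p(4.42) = -713.08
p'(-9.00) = 8316.35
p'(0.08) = 4.09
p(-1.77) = -37.40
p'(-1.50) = 48.50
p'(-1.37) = 37.79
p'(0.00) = 3.59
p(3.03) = -112.88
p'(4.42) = -732.98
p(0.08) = 0.87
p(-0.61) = -1.53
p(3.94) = -419.41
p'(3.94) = -500.26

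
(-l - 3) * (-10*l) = 10*l^2 + 30*l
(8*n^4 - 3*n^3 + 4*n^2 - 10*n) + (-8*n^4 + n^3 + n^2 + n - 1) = -2*n^3 + 5*n^2 - 9*n - 1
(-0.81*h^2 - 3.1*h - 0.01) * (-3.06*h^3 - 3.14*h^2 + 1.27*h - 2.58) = 2.4786*h^5 + 12.0294*h^4 + 8.7359*h^3 - 1.8158*h^2 + 7.9853*h + 0.0258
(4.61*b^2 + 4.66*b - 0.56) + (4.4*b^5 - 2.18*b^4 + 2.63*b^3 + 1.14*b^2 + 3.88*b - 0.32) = 4.4*b^5 - 2.18*b^4 + 2.63*b^3 + 5.75*b^2 + 8.54*b - 0.88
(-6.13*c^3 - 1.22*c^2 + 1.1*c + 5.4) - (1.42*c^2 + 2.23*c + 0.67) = -6.13*c^3 - 2.64*c^2 - 1.13*c + 4.73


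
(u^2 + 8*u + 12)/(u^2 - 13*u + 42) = (u^2 + 8*u + 12)/(u^2 - 13*u + 42)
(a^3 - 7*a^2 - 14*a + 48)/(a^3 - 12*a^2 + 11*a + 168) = (a - 2)/(a - 7)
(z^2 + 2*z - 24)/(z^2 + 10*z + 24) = (z - 4)/(z + 4)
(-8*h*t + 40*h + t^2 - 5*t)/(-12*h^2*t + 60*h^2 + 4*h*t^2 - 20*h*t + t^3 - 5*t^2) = (-8*h + t)/(-12*h^2 + 4*h*t + t^2)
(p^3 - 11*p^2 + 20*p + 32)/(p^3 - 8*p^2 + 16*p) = (p^2 - 7*p - 8)/(p*(p - 4))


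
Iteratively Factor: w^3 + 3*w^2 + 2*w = (w + 1)*(w^2 + 2*w) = (w + 1)*(w + 2)*(w)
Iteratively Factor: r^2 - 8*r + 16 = (r - 4)*(r - 4)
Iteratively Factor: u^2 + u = (u + 1)*(u)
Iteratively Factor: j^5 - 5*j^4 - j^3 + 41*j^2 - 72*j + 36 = (j - 1)*(j^4 - 4*j^3 - 5*j^2 + 36*j - 36) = (j - 3)*(j - 1)*(j^3 - j^2 - 8*j + 12) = (j - 3)*(j - 2)*(j - 1)*(j^2 + j - 6) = (j - 3)*(j - 2)*(j - 1)*(j + 3)*(j - 2)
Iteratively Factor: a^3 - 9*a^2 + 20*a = (a - 4)*(a^2 - 5*a) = (a - 5)*(a - 4)*(a)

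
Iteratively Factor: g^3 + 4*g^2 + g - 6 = (g - 1)*(g^2 + 5*g + 6) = (g - 1)*(g + 2)*(g + 3)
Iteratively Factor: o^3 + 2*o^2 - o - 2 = (o + 2)*(o^2 - 1) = (o - 1)*(o + 2)*(o + 1)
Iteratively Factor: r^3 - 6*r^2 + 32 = (r + 2)*(r^2 - 8*r + 16) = (r - 4)*(r + 2)*(r - 4)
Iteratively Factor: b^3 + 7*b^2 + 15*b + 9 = (b + 1)*(b^2 + 6*b + 9) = (b + 1)*(b + 3)*(b + 3)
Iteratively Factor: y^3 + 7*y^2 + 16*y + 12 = (y + 2)*(y^2 + 5*y + 6) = (y + 2)^2*(y + 3)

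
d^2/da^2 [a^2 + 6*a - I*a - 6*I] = 2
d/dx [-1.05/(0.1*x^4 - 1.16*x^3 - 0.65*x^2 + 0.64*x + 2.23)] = (0.42*x^3 - 3.654*x^2 - 1.365*x + 0.672)/(0.1*x^4 - 1.16*x^3 - 0.65*x^2 + 0.64*x + 2.23)^2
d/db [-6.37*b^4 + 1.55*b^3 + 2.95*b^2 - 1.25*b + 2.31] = -25.48*b^3 + 4.65*b^2 + 5.9*b - 1.25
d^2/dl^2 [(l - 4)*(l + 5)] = 2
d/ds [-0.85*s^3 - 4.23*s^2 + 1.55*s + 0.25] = -2.55*s^2 - 8.46*s + 1.55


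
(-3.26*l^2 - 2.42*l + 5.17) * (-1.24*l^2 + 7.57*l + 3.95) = 4.0424*l^4 - 21.6774*l^3 - 37.6072*l^2 + 29.5779*l + 20.4215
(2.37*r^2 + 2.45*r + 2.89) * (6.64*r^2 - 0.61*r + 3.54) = 15.7368*r^4 + 14.8223*r^3 + 26.0849*r^2 + 6.9101*r + 10.2306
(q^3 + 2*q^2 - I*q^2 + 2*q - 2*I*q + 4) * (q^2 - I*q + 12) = q^5 + 2*q^4 - 2*I*q^4 + 13*q^3 - 4*I*q^3 + 26*q^2 - 14*I*q^2 + 24*q - 28*I*q + 48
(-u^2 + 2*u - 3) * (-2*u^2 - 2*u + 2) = 2*u^4 - 2*u^3 + 10*u - 6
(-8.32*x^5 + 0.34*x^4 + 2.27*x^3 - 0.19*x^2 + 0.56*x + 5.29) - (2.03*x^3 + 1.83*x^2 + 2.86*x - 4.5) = -8.32*x^5 + 0.34*x^4 + 0.24*x^3 - 2.02*x^2 - 2.3*x + 9.79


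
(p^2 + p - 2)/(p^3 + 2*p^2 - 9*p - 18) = (p - 1)/(p^2 - 9)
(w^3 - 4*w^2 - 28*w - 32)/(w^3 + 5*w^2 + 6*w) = (w^2 - 6*w - 16)/(w*(w + 3))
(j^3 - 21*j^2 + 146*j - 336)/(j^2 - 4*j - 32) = (j^2 - 13*j + 42)/(j + 4)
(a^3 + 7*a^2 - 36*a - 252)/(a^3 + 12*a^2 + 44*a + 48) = (a^2 + a - 42)/(a^2 + 6*a + 8)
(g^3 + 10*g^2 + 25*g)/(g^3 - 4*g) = (g^2 + 10*g + 25)/(g^2 - 4)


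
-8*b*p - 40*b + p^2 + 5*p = (-8*b + p)*(p + 5)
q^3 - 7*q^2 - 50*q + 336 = (q - 8)*(q - 6)*(q + 7)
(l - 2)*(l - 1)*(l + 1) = l^3 - 2*l^2 - l + 2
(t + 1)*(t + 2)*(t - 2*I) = t^3 + 3*t^2 - 2*I*t^2 + 2*t - 6*I*t - 4*I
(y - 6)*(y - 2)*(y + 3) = y^3 - 5*y^2 - 12*y + 36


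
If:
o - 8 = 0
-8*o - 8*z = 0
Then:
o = 8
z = -8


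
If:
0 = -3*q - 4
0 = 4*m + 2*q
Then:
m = 2/3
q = -4/3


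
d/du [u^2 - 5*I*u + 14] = 2*u - 5*I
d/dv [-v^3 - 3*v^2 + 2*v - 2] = -3*v^2 - 6*v + 2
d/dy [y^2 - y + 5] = 2*y - 1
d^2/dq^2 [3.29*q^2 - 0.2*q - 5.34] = 6.58000000000000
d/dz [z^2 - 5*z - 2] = 2*z - 5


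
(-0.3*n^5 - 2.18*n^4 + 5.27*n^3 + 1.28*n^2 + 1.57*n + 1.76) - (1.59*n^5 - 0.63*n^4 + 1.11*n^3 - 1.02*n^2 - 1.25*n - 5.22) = -1.89*n^5 - 1.55*n^4 + 4.16*n^3 + 2.3*n^2 + 2.82*n + 6.98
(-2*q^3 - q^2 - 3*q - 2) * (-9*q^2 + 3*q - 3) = 18*q^5 + 3*q^4 + 30*q^3 + 12*q^2 + 3*q + 6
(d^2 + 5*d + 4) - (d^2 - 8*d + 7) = 13*d - 3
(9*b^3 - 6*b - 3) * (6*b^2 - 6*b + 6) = 54*b^5 - 54*b^4 + 18*b^3 + 18*b^2 - 18*b - 18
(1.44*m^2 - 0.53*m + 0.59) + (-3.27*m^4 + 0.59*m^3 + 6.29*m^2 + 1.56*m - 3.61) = -3.27*m^4 + 0.59*m^3 + 7.73*m^2 + 1.03*m - 3.02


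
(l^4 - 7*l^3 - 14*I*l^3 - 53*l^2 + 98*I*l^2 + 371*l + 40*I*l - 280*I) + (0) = l^4 - 7*l^3 - 14*I*l^3 - 53*l^2 + 98*I*l^2 + 371*l + 40*I*l - 280*I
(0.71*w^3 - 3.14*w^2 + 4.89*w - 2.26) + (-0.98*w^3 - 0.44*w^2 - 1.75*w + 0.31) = -0.27*w^3 - 3.58*w^2 + 3.14*w - 1.95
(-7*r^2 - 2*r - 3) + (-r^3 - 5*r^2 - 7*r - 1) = -r^3 - 12*r^2 - 9*r - 4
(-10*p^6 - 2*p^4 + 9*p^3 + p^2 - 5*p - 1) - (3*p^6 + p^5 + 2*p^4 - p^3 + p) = -13*p^6 - p^5 - 4*p^4 + 10*p^3 + p^2 - 6*p - 1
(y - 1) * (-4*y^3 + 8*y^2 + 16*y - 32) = -4*y^4 + 12*y^3 + 8*y^2 - 48*y + 32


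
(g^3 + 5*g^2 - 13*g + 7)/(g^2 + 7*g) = g - 2 + 1/g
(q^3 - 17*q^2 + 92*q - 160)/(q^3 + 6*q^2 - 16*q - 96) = (q^2 - 13*q + 40)/(q^2 + 10*q + 24)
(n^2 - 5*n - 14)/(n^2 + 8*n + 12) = (n - 7)/(n + 6)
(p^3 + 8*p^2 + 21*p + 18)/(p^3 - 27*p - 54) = (p + 2)/(p - 6)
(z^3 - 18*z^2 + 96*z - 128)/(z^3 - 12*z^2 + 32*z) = (z^2 - 10*z + 16)/(z*(z - 4))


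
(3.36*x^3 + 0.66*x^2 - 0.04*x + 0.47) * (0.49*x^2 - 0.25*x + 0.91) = 1.6464*x^5 - 0.5166*x^4 + 2.873*x^3 + 0.8409*x^2 - 0.1539*x + 0.4277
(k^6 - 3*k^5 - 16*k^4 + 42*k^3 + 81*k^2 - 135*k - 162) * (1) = k^6 - 3*k^5 - 16*k^4 + 42*k^3 + 81*k^2 - 135*k - 162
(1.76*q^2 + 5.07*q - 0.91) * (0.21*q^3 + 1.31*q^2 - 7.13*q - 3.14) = 0.3696*q^5 + 3.3703*q^4 - 6.0982*q^3 - 42.8676*q^2 - 9.4315*q + 2.8574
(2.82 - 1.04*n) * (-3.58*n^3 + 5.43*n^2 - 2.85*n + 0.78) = 3.7232*n^4 - 15.7428*n^3 + 18.2766*n^2 - 8.8482*n + 2.1996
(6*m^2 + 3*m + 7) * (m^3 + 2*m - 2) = 6*m^5 + 3*m^4 + 19*m^3 - 6*m^2 + 8*m - 14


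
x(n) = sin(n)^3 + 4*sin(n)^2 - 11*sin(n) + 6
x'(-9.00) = 12.56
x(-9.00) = 11.14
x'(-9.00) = 12.56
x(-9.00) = 11.14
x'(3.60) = 12.51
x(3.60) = 11.56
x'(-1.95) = 5.86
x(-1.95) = 18.87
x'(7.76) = -0.01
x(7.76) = 0.00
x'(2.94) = 9.09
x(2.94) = 3.97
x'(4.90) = -2.98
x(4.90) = 19.72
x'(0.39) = -6.96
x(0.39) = 2.45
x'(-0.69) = -11.47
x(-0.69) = 14.36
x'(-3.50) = 7.33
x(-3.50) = 2.68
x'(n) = 3*sin(n)^2*cos(n) + 8*sin(n)*cos(n) - 11*cos(n)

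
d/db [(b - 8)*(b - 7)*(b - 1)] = 3*b^2 - 32*b + 71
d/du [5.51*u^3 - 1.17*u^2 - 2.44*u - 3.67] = 16.53*u^2 - 2.34*u - 2.44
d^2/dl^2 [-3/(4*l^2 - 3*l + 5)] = 6*(16*l^2 - 12*l - (8*l - 3)^2 + 20)/(4*l^2 - 3*l + 5)^3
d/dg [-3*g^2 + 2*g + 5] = 2 - 6*g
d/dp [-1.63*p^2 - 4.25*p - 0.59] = -3.26*p - 4.25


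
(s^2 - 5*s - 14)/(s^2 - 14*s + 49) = (s + 2)/(s - 7)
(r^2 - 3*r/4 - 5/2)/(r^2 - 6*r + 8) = (r + 5/4)/(r - 4)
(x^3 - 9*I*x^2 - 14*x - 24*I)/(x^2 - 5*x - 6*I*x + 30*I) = (x^2 - 3*I*x + 4)/(x - 5)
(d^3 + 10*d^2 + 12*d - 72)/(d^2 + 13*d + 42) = (d^2 + 4*d - 12)/(d + 7)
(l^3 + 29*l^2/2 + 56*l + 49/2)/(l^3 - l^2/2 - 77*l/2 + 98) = (2*l^2 + 15*l + 7)/(2*l^2 - 15*l + 28)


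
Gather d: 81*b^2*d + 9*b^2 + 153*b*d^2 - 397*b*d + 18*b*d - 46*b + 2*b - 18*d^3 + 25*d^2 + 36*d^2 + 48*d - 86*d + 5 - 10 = 9*b^2 - 44*b - 18*d^3 + d^2*(153*b + 61) + d*(81*b^2 - 379*b - 38) - 5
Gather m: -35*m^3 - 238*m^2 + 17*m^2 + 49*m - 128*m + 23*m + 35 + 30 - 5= -35*m^3 - 221*m^2 - 56*m + 60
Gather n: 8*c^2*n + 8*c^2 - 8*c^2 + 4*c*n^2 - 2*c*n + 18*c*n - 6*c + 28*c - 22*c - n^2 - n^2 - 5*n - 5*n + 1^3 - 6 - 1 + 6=n^2*(4*c - 2) + n*(8*c^2 + 16*c - 10)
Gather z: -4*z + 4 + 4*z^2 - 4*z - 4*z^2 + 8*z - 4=0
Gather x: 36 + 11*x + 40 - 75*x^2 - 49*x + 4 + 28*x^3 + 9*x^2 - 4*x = 28*x^3 - 66*x^2 - 42*x + 80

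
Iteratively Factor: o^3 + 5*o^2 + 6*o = (o)*(o^2 + 5*o + 6) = o*(o + 2)*(o + 3)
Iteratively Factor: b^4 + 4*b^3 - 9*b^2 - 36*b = (b)*(b^3 + 4*b^2 - 9*b - 36) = b*(b + 3)*(b^2 + b - 12) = b*(b + 3)*(b + 4)*(b - 3)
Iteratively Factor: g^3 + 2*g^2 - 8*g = (g)*(g^2 + 2*g - 8) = g*(g + 4)*(g - 2)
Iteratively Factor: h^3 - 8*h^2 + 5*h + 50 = (h + 2)*(h^2 - 10*h + 25) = (h - 5)*(h + 2)*(h - 5)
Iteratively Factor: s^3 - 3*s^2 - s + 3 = (s + 1)*(s^2 - 4*s + 3) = (s - 1)*(s + 1)*(s - 3)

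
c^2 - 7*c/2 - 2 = (c - 4)*(c + 1/2)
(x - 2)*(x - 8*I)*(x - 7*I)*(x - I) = x^4 - 2*x^3 - 16*I*x^3 - 71*x^2 + 32*I*x^2 + 142*x + 56*I*x - 112*I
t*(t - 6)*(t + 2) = t^3 - 4*t^2 - 12*t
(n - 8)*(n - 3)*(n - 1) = n^3 - 12*n^2 + 35*n - 24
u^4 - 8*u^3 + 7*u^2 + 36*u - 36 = (u - 6)*(u - 3)*(u - 1)*(u + 2)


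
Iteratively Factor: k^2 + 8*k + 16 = (k + 4)*(k + 4)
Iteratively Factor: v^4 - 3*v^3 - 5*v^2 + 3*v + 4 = (v - 4)*(v^3 + v^2 - v - 1) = (v - 4)*(v - 1)*(v^2 + 2*v + 1) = (v - 4)*(v - 1)*(v + 1)*(v + 1)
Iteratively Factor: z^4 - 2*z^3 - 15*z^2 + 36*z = (z)*(z^3 - 2*z^2 - 15*z + 36) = z*(z - 3)*(z^2 + z - 12) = z*(z - 3)*(z + 4)*(z - 3)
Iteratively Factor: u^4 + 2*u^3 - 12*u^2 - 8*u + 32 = (u - 2)*(u^3 + 4*u^2 - 4*u - 16) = (u - 2)*(u + 2)*(u^2 + 2*u - 8) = (u - 2)*(u + 2)*(u + 4)*(u - 2)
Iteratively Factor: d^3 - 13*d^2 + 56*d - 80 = (d - 5)*(d^2 - 8*d + 16) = (d - 5)*(d - 4)*(d - 4)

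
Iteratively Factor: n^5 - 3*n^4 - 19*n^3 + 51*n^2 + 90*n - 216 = (n - 4)*(n^4 + n^3 - 15*n^2 - 9*n + 54) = (n - 4)*(n - 2)*(n^3 + 3*n^2 - 9*n - 27) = (n - 4)*(n - 3)*(n - 2)*(n^2 + 6*n + 9) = (n - 4)*(n - 3)*(n - 2)*(n + 3)*(n + 3)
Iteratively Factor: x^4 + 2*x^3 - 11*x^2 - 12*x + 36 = (x + 3)*(x^3 - x^2 - 8*x + 12) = (x - 2)*(x + 3)*(x^2 + x - 6) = (x - 2)^2*(x + 3)*(x + 3)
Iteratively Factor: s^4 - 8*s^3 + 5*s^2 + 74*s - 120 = (s - 4)*(s^3 - 4*s^2 - 11*s + 30) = (s - 4)*(s - 2)*(s^2 - 2*s - 15) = (s - 5)*(s - 4)*(s - 2)*(s + 3)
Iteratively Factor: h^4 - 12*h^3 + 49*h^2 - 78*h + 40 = (h - 1)*(h^3 - 11*h^2 + 38*h - 40) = (h - 2)*(h - 1)*(h^2 - 9*h + 20) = (h - 4)*(h - 2)*(h - 1)*(h - 5)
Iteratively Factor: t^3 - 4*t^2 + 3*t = (t)*(t^2 - 4*t + 3) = t*(t - 3)*(t - 1)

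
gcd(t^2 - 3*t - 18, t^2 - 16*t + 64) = 1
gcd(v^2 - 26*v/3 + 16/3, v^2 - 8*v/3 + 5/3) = 1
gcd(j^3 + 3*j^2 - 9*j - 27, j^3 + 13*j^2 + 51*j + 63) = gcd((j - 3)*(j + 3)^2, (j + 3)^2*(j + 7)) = j^2 + 6*j + 9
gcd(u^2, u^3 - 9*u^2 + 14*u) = u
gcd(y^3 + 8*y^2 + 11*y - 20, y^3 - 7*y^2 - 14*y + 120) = y + 4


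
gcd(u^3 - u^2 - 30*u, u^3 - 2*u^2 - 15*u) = u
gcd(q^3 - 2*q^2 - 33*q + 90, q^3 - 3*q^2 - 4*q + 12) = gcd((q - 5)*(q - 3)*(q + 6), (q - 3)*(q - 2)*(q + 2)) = q - 3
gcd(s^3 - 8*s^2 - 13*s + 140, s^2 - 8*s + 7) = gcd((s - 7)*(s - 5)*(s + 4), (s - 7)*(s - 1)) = s - 7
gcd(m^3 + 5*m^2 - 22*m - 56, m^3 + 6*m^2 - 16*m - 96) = m - 4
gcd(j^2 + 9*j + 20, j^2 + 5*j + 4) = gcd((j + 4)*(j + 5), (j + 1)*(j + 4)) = j + 4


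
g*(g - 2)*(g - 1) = g^3 - 3*g^2 + 2*g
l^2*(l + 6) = l^3 + 6*l^2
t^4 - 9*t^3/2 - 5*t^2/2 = t^2*(t - 5)*(t + 1/2)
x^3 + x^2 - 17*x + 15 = (x - 3)*(x - 1)*(x + 5)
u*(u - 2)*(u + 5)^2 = u^4 + 8*u^3 + 5*u^2 - 50*u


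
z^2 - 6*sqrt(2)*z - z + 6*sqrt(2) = (z - 1)*(z - 6*sqrt(2))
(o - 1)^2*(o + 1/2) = o^3 - 3*o^2/2 + 1/2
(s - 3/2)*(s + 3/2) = s^2 - 9/4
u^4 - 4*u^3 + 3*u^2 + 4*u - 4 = (u - 2)^2*(u - 1)*(u + 1)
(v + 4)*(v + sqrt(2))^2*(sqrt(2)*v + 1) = sqrt(2)*v^4 + 5*v^3 + 4*sqrt(2)*v^3 + 4*sqrt(2)*v^2 + 20*v^2 + 2*v + 16*sqrt(2)*v + 8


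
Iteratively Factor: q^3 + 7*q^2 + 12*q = (q + 3)*(q^2 + 4*q) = (q + 3)*(q + 4)*(q)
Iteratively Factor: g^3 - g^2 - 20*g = (g)*(g^2 - g - 20) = g*(g + 4)*(g - 5)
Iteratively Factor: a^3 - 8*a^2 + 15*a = (a - 5)*(a^2 - 3*a) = (a - 5)*(a - 3)*(a)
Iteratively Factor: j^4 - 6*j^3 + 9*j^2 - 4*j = (j - 4)*(j^3 - 2*j^2 + j) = (j - 4)*(j - 1)*(j^2 - j) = j*(j - 4)*(j - 1)*(j - 1)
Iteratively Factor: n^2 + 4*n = (n + 4)*(n)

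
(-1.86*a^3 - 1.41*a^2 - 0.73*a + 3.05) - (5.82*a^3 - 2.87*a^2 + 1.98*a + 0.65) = -7.68*a^3 + 1.46*a^2 - 2.71*a + 2.4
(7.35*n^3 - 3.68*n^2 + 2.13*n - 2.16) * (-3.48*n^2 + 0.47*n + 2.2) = -25.578*n^5 + 16.2609*n^4 + 7.028*n^3 + 0.421899999999999*n^2 + 3.6708*n - 4.752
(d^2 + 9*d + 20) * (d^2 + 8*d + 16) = d^4 + 17*d^3 + 108*d^2 + 304*d + 320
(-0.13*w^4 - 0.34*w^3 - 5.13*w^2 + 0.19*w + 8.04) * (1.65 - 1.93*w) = 0.2509*w^5 + 0.4417*w^4 + 9.3399*w^3 - 8.8312*w^2 - 15.2037*w + 13.266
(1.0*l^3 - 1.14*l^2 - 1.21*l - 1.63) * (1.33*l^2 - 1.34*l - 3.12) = 1.33*l^5 - 2.8562*l^4 - 3.2017*l^3 + 3.0103*l^2 + 5.9594*l + 5.0856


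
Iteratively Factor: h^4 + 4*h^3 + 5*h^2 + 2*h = (h + 1)*(h^3 + 3*h^2 + 2*h) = (h + 1)*(h + 2)*(h^2 + h) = (h + 1)^2*(h + 2)*(h)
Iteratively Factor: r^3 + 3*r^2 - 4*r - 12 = (r + 3)*(r^2 - 4) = (r + 2)*(r + 3)*(r - 2)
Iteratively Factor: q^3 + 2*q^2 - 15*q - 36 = (q + 3)*(q^2 - q - 12) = (q + 3)^2*(q - 4)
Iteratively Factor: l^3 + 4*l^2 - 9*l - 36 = (l + 4)*(l^2 - 9) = (l + 3)*(l + 4)*(l - 3)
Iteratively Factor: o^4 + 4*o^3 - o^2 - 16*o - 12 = (o + 2)*(o^3 + 2*o^2 - 5*o - 6) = (o + 1)*(o + 2)*(o^2 + o - 6) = (o - 2)*(o + 1)*(o + 2)*(o + 3)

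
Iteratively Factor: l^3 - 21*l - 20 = (l + 4)*(l^2 - 4*l - 5) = (l + 1)*(l + 4)*(l - 5)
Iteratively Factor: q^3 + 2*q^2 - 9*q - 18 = (q + 3)*(q^2 - q - 6) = (q + 2)*(q + 3)*(q - 3)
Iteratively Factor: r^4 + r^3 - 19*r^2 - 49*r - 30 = (r + 3)*(r^3 - 2*r^2 - 13*r - 10) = (r + 2)*(r + 3)*(r^2 - 4*r - 5) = (r + 1)*(r + 2)*(r + 3)*(r - 5)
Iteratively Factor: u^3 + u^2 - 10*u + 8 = (u - 2)*(u^2 + 3*u - 4) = (u - 2)*(u + 4)*(u - 1)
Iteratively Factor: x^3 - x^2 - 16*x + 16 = (x - 1)*(x^2 - 16) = (x - 1)*(x + 4)*(x - 4)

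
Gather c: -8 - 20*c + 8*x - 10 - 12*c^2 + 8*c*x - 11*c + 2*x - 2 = -12*c^2 + c*(8*x - 31) + 10*x - 20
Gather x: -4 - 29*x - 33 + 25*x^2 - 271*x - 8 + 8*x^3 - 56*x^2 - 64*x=8*x^3 - 31*x^2 - 364*x - 45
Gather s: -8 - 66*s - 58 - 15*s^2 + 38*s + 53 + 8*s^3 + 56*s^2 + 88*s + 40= 8*s^3 + 41*s^2 + 60*s + 27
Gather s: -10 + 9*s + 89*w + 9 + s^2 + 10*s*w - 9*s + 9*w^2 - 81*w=s^2 + 10*s*w + 9*w^2 + 8*w - 1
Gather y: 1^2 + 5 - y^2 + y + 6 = -y^2 + y + 12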